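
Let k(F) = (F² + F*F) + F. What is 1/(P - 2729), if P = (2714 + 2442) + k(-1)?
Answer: 1/2428 ≈ 0.00041186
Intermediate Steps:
k(F) = F + 2*F² (k(F) = (F² + F²) + F = 2*F² + F = F + 2*F²)
P = 5157 (P = (2714 + 2442) - (1 + 2*(-1)) = 5156 - (1 - 2) = 5156 - 1*(-1) = 5156 + 1 = 5157)
1/(P - 2729) = 1/(5157 - 2729) = 1/2428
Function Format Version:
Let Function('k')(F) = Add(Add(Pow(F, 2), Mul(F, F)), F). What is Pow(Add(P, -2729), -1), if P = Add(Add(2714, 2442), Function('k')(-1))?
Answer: Rational(1, 2428) ≈ 0.00041186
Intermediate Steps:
Function('k')(F) = Add(F, Mul(2, Pow(F, 2))) (Function('k')(F) = Add(Add(Pow(F, 2), Pow(F, 2)), F) = Add(Mul(2, Pow(F, 2)), F) = Add(F, Mul(2, Pow(F, 2))))
P = 5157 (P = Add(Add(2714, 2442), Mul(-1, Add(1, Mul(2, -1)))) = Add(5156, Mul(-1, Add(1, -2))) = Add(5156, Mul(-1, -1)) = Add(5156, 1) = 5157)
Pow(Add(P, -2729), -1) = Pow(Add(5157, -2729), -1) = Pow(2428, -1) = Rational(1, 2428)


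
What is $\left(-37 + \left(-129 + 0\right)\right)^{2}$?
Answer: $27556$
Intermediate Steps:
$\left(-37 + \left(-129 + 0\right)\right)^{2} = \left(-37 - 129\right)^{2} = \left(-166\right)^{2} = 27556$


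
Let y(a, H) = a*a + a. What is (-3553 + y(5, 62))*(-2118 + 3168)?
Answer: -3699150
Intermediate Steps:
y(a, H) = a + a**2 (y(a, H) = a**2 + a = a + a**2)
(-3553 + y(5, 62))*(-2118 + 3168) = (-3553 + 5*(1 + 5))*(-2118 + 3168) = (-3553 + 5*6)*1050 = (-3553 + 30)*1050 = -3523*1050 = -3699150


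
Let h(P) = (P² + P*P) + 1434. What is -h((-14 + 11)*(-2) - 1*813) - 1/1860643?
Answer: -2426151948277/1860643 ≈ -1.3039e+6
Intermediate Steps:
h(P) = 1434 + 2*P² (h(P) = (P² + P²) + 1434 = 2*P² + 1434 = 1434 + 2*P²)
-h((-14 + 11)*(-2) - 1*813) - 1/1860643 = -(1434 + 2*((-14 + 11)*(-2) - 1*813)²) - 1/1860643 = -(1434 + 2*(-3*(-2) - 813)²) - 1*1/1860643 = -(1434 + 2*(6 - 813)²) - 1/1860643 = -(1434 + 2*(-807)²) - 1/1860643 = -(1434 + 2*651249) - 1/1860643 = -(1434 + 1302498) - 1/1860643 = -1*1303932 - 1/1860643 = -1303932 - 1/1860643 = -2426151948277/1860643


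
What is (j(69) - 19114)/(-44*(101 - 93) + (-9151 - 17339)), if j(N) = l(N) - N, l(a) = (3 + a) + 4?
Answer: 19107/26842 ≈ 0.71183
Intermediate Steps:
l(a) = 7 + a
j(N) = 7 (j(N) = (7 + N) - N = 7)
(j(69) - 19114)/(-44*(101 - 93) + (-9151 - 17339)) = (7 - 19114)/(-44*(101 - 93) + (-9151 - 17339)) = -19107/(-44*8 - 26490) = -19107/(-352 - 26490) = -19107/(-26842) = -19107*(-1/26842) = 19107/26842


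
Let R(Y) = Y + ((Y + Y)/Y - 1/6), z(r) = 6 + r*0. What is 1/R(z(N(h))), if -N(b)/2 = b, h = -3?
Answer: 6/47 ≈ 0.12766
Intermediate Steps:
N(b) = -2*b
z(r) = 6 (z(r) = 6 + 0 = 6)
R(Y) = 11/6 + Y (R(Y) = Y + ((2*Y)/Y - 1*1/6) = Y + (2 - 1/6) = Y + 11/6 = 11/6 + Y)
1/R(z(N(h))) = 1/(11/6 + 6) = 1/(47/6) = 6/47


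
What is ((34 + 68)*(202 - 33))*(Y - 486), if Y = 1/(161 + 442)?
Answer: -1683905522/201 ≈ -8.3776e+6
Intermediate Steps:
Y = 1/603 ≈ 0.0016584
((34 + 68)*(202 - 33))*(Y - 486) = ((34 + 68)*(202 - 33))*(1/603 - 486) = (102*169)*(-293057/603) = 17238*(-293057/603) = -1683905522/201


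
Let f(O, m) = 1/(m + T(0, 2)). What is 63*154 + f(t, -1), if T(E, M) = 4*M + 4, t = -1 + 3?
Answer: 106723/11 ≈ 9702.1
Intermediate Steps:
t = 2
T(E, M) = 4 + 4*M
f(O, m) = 1/(12 + m) (f(O, m) = 1/(m + (4 + 4*2)) = 1/(m + (4 + 8)) = 1/(m + 12) = 1/(12 + m))
63*154 + f(t, -1) = 63*154 + 1/(12 - 1) = 9702 + 1/11 = 106723/11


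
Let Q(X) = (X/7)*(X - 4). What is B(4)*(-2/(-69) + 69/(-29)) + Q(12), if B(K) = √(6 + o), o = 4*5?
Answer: 96/7 - 4703*√26/2001 ≈ 1.7299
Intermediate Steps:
o = 20
Q(X) = X*(-4 + X)/7 (Q(X) = (X*(⅐))*(-4 + X) = (X/7)*(-4 + X) = X*(-4 + X)/7)
B(K) = √26 (B(K) = √(6 + 20) = √26)
B(4)*(-2/(-69) + 69/(-29)) + Q(12) = √26*(-2/(-69) + 69/(-29)) + (⅐)*12*(-4 + 12) = √26*(-2*(-1/69) + 69*(-1/29)) + (⅐)*12*8 = √26*(2/69 - 69/29) + 96/7 = √26*(-4703/2001) + 96/7 = -4703*√26/2001 + 96/7 = 96/7 - 4703*√26/2001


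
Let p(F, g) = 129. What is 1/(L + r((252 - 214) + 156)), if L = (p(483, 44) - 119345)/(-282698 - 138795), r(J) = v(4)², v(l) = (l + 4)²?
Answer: 421493/1726554544 ≈ 0.00024412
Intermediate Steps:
v(l) = (4 + l)²
r(J) = 4096 (r(J) = ((4 + 4)²)² = (8²)² = 64² = 4096)
L = 119216/421493 (L = (129 - 119345)/(-282698 - 138795) = -119216/(-421493) = -119216*(-1/421493) = 119216/421493 ≈ 0.28284)
1/(L + r((252 - 214) + 156)) = 1/(119216/421493 + 4096) = 1/(1726554544/421493) = 421493/1726554544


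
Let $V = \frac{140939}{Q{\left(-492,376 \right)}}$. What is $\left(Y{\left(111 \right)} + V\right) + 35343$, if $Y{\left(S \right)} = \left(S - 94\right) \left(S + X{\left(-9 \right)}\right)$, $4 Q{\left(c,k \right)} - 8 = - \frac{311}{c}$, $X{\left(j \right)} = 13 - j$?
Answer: $\frac{437072140}{4247} \approx 1.0291 \cdot 10^{5}$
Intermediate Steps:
$Q{\left(c,k \right)} = 2 - \frac{311}{4 c}$ ($Q{\left(c,k \right)} = 2 + \frac{\left(-311\right) \frac{1}{c}}{4} = 2 - \frac{311}{4 c}$)
$V = \frac{277367952}{4247}$ ($V = \frac{140939}{2 - \frac{311}{4 \left(-492\right)}} = \frac{140939}{2 - - \frac{311}{1968}} = \frac{140939}{2 + \frac{311}{1968}} = \frac{140939}{\frac{4247}{1968}} = 140939 \cdot \frac{1968}{4247} = \frac{277367952}{4247} \approx 65309.0$)
$Y{\left(S \right)} = \left(-94 + S\right) \left(22 + S\right)$ ($Y{\left(S \right)} = \left(S - 94\right) \left(S + \left(13 - -9\right)\right) = \left(-94 + S\right) \left(S + \left(13 + 9\right)\right) = \left(-94 + S\right) \left(S + 22\right) = \left(-94 + S\right) \left(22 + S\right)$)
$\left(Y{\left(111 \right)} + V\right) + 35343 = \left(\left(-2068 + 111^{2} - 7992\right) + \frac{277367952}{4247}\right) + 35343 = \left(\left(-2068 + 12321 - 7992\right) + \frac{277367952}{4247}\right) + 35343 = \left(2261 + \frac{277367952}{4247}\right) + 35343 = \frac{286970419}{4247} + 35343 = \frac{437072140}{4247}$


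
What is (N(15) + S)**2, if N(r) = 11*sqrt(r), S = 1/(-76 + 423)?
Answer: 218542336/120409 + 22*sqrt(15)/347 ≈ 1815.2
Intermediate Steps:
S = 1/347 ≈ 0.0028818
(N(15) + S)**2 = (11*sqrt(15) + 1/347)**2 = (1/347 + 11*sqrt(15))**2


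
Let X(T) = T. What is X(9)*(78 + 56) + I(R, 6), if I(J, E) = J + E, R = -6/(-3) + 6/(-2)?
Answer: 1211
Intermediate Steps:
R = -1 (R = -6*(-⅓) + 6*(-½) = 2 - 3 = -1)
I(J, E) = E + J
X(9)*(78 + 56) + I(R, 6) = 9*(78 + 56) + (6 - 1) = 9*134 + 5 = 1206 + 5 = 1211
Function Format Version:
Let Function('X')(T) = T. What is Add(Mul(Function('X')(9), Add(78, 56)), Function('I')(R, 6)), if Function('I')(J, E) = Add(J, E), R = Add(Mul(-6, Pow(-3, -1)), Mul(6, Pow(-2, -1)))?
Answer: 1211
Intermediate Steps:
R = -1 (R = Add(Mul(-6, Rational(-1, 3)), Mul(6, Rational(-1, 2))) = Add(2, -3) = -1)
Function('I')(J, E) = Add(E, J)
Add(Mul(Function('X')(9), Add(78, 56)), Function('I')(R, 6)) = Add(Mul(9, Add(78, 56)), Add(6, -1)) = Add(Mul(9, 134), 5) = Add(1206, 5) = 1211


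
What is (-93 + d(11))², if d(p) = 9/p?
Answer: 1028196/121 ≈ 8497.5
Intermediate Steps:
(-93 + d(11))² = (-93 + 9/11)² = (-1014/11)² = 1028196/121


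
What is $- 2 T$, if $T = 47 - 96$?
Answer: $98$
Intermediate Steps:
$T = -49$
$- 2 T = \left(-2\right) \left(-49\right) = 98$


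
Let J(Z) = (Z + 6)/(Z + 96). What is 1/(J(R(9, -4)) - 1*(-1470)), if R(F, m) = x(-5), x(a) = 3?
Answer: 11/16171 ≈ 0.00068023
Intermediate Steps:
R(F, m) = 3
J(Z) = (6 + Z)/(96 + Z)
1/(J(R(9, -4)) - 1*(-1470)) = 1/((6 + 3)/(96 + 3) - 1*(-1470)) = 1/(9/99 + 1470) = 1/((1/99)*9 + 1470) = 1/(1/11 + 1470) = 1/(16171/11) = 11/16171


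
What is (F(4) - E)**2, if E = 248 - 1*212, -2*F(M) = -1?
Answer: 5041/4 ≈ 1260.3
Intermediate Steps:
F(M) = 1/2 (F(M) = -1/2*(-1) = 1/2)
E = 36 (E = 248 - 212 = 36)
(F(4) - E)**2 = (1/2 - 1*36)**2 = (1/2 - 36)**2 = (-71/2)**2 = 5041/4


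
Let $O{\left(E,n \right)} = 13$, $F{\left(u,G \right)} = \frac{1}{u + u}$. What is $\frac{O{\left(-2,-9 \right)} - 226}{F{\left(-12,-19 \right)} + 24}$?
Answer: $- \frac{5112}{575} \approx -8.8904$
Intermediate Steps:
$F{\left(u,G \right)} = \frac{1}{2 u}$
$\frac{O{\left(-2,-9 \right)} - 226}{F{\left(-12,-19 \right)} + 24} = \frac{13 - 226}{\frac{1}{2 \left(-12\right)} + 24} = - \frac{213}{\frac{1}{2} \left(- \frac{1}{12}\right) + 24} = - \frac{213}{- \frac{1}{24} + 24} = - \frac{213}{\frac{575}{24}} = \left(-213\right) \frac{24}{575} = - \frac{5112}{575}$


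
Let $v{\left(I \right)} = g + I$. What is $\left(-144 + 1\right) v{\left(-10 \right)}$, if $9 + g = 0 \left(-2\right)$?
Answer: $2717$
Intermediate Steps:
$g = -9$ ($g = -9 + 0 \left(-2\right) = -9 + 0 = -9$)
$v{\left(I \right)} = -9 + I$
$\left(-144 + 1\right) v{\left(-10 \right)} = \left(-144 + 1\right) \left(-9 - 10\right) = \left(-143\right) \left(-19\right) = 2717$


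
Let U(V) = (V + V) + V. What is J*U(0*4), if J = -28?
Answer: 0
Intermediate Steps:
U(V) = 3*V (U(V) = 2*V + V = 3*V)
J*U(0*4) = -84*0*4 = -84*0 = -28*0 = 0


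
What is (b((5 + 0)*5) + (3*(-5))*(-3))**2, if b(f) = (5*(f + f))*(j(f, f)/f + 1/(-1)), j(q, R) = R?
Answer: 2025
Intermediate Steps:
b(f) = 0 (b(f) = (5*(f + f))*(f/f + 1/(-1)) = (5*(2*f))*(1 - 1) = (10*f)*0 = 0)
(b((5 + 0)*5) + (3*(-5))*(-3))**2 = (0 + (3*(-5))*(-3))**2 = (0 - 15*(-3))**2 = (0 + 45)**2 = 45**2 = 2025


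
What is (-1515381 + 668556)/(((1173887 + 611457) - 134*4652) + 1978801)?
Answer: -846825/3140777 ≈ -0.26962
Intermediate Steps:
(-1515381 + 668556)/(((1173887 + 611457) - 134*4652) + 1978801) = -846825/((1785344 - 623368) + 1978801) = -846825/(1161976 + 1978801) = -846825/3140777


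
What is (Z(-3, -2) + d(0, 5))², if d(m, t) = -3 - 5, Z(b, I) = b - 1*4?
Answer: 225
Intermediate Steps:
Z(b, I) = -4 + b (Z(b, I) = b - 4 = -4 + b)
d(m, t) = -8
(Z(-3, -2) + d(0, 5))² = ((-4 - 3) - 8)² = (-7 - 8)² = (-15)² = 225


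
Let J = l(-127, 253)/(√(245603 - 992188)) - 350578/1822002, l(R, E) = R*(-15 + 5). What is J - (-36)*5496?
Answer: 180246838567/911001 - 254*I*√746585/149317 ≈ 1.9786e+5 - 1.4698*I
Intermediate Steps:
l(R, E) = -10*R (l(R, E) = R*(-10) = -10*R)
J = -175289/911001 - 254*I*√746585/149317 (J = (-10*(-127))/(√(245603 - 992188)) - 350578/1822002 = 1270/(√(-746585)) - 350578*1/1822002 = 1270/((I*√746585)) - 175289/911001 = 1270*(-I*√746585/746585) - 175289/911001 = -254*I*√746585/149317 - 175289/911001 = -175289/911001 - 254*I*√746585/149317 ≈ -0.19241 - 1.4698*I)
J - (-36)*5496 = (-175289/911001 - 254*I*√746585/149317) - (-36)*5496 = (-175289/911001 - 254*I*√746585/149317) - 1*(-197856) = (-175289/911001 - 254*I*√746585/149317) + 197856 = 180246838567/911001 - 254*I*√746585/149317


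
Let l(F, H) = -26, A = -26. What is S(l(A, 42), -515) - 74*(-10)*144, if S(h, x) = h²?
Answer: 107236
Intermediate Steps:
S(l(A, 42), -515) - 74*(-10)*144 = (-26)² - 74*(-10)*144 = 676 + 740*144 = 676 + 106560 = 107236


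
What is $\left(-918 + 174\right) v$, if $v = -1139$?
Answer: $847416$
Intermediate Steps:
$\left(-918 + 174\right) v = \left(-918 + 174\right) \left(-1139\right) = \left(-744\right) \left(-1139\right) = 847416$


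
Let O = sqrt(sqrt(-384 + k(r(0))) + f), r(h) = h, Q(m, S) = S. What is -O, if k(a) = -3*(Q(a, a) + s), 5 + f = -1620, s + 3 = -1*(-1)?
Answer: -sqrt(-1625 + 3*I*sqrt(42)) ≈ -0.24115 - 40.312*I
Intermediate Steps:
s = -2 (s = -3 - 1*(-1) = -3 + 1 = -2)
f = -1625 (f = -5 - 1620 = -1625)
k(a) = 6 - 3*a (k(a) = -3*(a - 2) = -3*(-2 + a) = 6 - 3*a)
O = sqrt(-1625 + 3*I*sqrt(42)) (O = sqrt(sqrt(-384 + (6 - 3*0)) - 1625) = sqrt(sqrt(-384 + (6 + 0)) - 1625) = sqrt(sqrt(-384 + 6) - 1625) = sqrt(sqrt(-378) - 1625) = sqrt(3*I*sqrt(42) - 1625) = sqrt(-1625 + 3*I*sqrt(42)) ≈ 0.2411 + 40.312*I)
-O = -sqrt(-1625 + 3*I*sqrt(42))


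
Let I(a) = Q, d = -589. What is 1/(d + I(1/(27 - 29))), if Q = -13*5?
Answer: -1/654 ≈ -0.0015291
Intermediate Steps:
Q = -65
I(a) = -65
1/(d + I(1/(27 - 29))) = 1/(-589 - 65) = 1/(-654) = -1/654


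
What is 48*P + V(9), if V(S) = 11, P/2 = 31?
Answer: 2987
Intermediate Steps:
P = 62 (P = 2*31 = 62)
48*P + V(9) = 48*62 + 11 = 2976 + 11 = 2987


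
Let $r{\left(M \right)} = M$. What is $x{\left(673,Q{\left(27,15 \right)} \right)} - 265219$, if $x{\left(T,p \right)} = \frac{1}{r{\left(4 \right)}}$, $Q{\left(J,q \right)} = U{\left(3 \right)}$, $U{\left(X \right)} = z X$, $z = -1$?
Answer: $- \frac{1060875}{4} \approx -2.6522 \cdot 10^{5}$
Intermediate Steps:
$U{\left(X \right)} = - X$
$Q{\left(J,q \right)} = -3$ ($Q{\left(J,q \right)} = \left(-1\right) 3 = -3$)
$x{\left(T,p \right)} = \frac{1}{4}$
$x{\left(673,Q{\left(27,15 \right)} \right)} - 265219 = \frac{1}{4} - 265219 = - \frac{1060875}{4}$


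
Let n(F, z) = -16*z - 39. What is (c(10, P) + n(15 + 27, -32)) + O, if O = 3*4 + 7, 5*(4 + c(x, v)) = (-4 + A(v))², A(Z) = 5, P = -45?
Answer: 2441/5 ≈ 488.20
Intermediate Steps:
c(x, v) = -19/5 (c(x, v) = -4 + (-4 + 5)²/5 = -4 + (⅕)*1² = -4 + (⅕)*1 = -4 + ⅕ = -19/5)
n(F, z) = -39 - 16*z
O = 19 (O = 12 + 7 = 19)
(c(10, P) + n(15 + 27, -32)) + O = (-19/5 + (-39 - 16*(-32))) + 19 = (-19/5 + (-39 + 512)) + 19 = (-19/5 + 473) + 19 = 2346/5 + 19 = 2441/5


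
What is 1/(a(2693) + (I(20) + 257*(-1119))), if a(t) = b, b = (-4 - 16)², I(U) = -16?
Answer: -1/287199 ≈ -3.4819e-6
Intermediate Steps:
b = 400 (b = (-20)² = 400)
a(t) = 400
1/(a(2693) + (I(20) + 257*(-1119))) = 1/(400 + (-16 + 257*(-1119))) = 1/(400 + (-16 - 287583)) = 1/(400 - 287599) = 1/(-287199) = -1/287199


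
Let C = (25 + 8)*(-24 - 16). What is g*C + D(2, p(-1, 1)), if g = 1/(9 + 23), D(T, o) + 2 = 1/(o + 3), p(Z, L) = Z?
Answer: -171/4 ≈ -42.750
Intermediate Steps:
D(T, o) = -2 + 1/(3 + o) (D(T, o) = -2 + 1/(o + 3) = -2 + 1/(3 + o))
C = -1320 (C = 33*(-40) = -1320)
g = 1/32 ≈ 0.031250
g*C + D(2, p(-1, 1)) = (1/32)*(-1320) + (-5 - 2*(-1))/(3 - 1) = -165/4 + (-5 + 2)/2 = -165/4 + (1/2)*(-3) = -165/4 - 3/2 = -171/4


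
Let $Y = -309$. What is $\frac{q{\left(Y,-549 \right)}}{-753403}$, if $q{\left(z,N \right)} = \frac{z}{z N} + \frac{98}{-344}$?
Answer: $\frac{27073}{71142338484} \approx 3.8055 \cdot 10^{-7}$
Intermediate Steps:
$q{\left(z,N \right)} = - \frac{49}{172} + \frac{1}{N}$ ($q{\left(z,N \right)} = \frac{z}{N z} + 98 \left(- \frac{1}{344}\right) = z \frac{1}{N z} - \frac{49}{172} = \frac{1}{N} - \frac{49}{172} = - \frac{49}{172} + \frac{1}{N}$)
$\frac{q{\left(Y,-549 \right)}}{-753403} = \frac{- \frac{49}{172} + \frac{1}{-549}}{-753403} = \left(- \frac{49}{172} - \frac{1}{549}\right) \left(- \frac{1}{753403}\right) = \left(- \frac{27073}{94428}\right) \left(- \frac{1}{753403}\right) = \frac{27073}{71142338484}$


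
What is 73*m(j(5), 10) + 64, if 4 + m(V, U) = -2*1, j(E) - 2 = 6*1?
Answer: -374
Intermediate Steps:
j(E) = 8 (j(E) = 2 + 6*1 = 2 + 6 = 8)
m(V, U) = -6 (m(V, U) = -4 - 2*1 = -4 - 2 = -6)
73*m(j(5), 10) + 64 = 73*(-6) + 64 = -438 + 64 = -374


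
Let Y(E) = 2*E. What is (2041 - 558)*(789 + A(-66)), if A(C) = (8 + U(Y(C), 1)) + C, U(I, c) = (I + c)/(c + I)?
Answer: 1085556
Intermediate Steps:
U(I, c) = 1 (U(I, c) = (I + c)/(I + c) = 1)
A(C) = 9 + C (A(C) = (8 + 1) + C = 9 + C)
(2041 - 558)*(789 + A(-66)) = (2041 - 558)*(789 + (9 - 66)) = 1483*(789 - 57) = 1483*732 = 1085556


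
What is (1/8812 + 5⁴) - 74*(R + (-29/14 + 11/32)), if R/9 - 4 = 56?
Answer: -9673815775/246736 ≈ -39207.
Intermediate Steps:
R = 540 (R = 36 + 9*56 = 36 + 504 = 540)
(1/8812 + 5⁴) - 74*(R + (-29/14 + 11/32)) = (1/8812 + 5⁴) - 74*(540 + (-29/14 + 11/32)) = (1/8812 + 625) - 74*(540 + (-29*1/14 + 11*(1/32))) = 5507501/8812 - 74*(540 + (-29/14 + 11/32)) = 5507501/8812 - 74*(540 - 387/224) = 5507501/8812 - 74*120573/224 = 5507501/8812 - 4461201/112 = -9673815775/246736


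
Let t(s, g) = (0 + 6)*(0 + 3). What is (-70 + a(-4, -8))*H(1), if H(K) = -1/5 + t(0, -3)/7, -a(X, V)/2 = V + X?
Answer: -3818/35 ≈ -109.09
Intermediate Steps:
a(X, V) = -2*V - 2*X (a(X, V) = -2*(V + X) = -2*V - 2*X)
t(s, g) = 18 (t(s, g) = 6*3 = 18)
H(K) = 83/35 (H(K) = -1/5 + 18/7 = -1*⅕ + 18*(⅐) = -⅕ + 18/7 = 83/35)
(-70 + a(-4, -8))*H(1) = (-70 + (-2*(-8) - 2*(-4)))*(83/35) = (-70 + (16 + 8))*(83/35) = (-70 + 24)*(83/35) = -46*83/35 = -3818/35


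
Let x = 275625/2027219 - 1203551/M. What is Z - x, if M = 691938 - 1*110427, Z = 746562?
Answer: 880087003705724152/1178850147909 ≈ 7.4656e+5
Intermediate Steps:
M = 581511 (M = 691938 - 110427 = 581511)
x = -2279582485294/1178850147909 (x = 275625/2027219 - 1203551/581511 = -2279582485294/1178850147909 ≈ -1.9337)
Z - x = 746562 - 1*(-2279582485294/1178850147909) = 746562 + 2279582485294/1178850147909 = 880087003705724152/1178850147909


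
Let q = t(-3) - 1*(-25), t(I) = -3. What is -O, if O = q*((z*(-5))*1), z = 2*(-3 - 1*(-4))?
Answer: 220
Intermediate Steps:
q = 22 (q = -3 - 1*(-25) = -3 + 25 = 22)
z = 2 (z = 2*(-3 + 4) = 2*1 = 2)
O = -220 (O = 22*((2*(-5))*1) = 22*(-10*1) = 22*(-10) = -220)
-O = -1*(-220) = 220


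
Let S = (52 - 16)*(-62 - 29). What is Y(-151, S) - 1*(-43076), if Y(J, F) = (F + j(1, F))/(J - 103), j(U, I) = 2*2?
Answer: 5472288/127 ≈ 43089.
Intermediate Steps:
S = -3276 (S = 36*(-91) = -3276)
j(U, I) = 4
Y(J, F) = (4 + F)/(-103 + J) (Y(J, F) = (F + 4)/(J - 103) = (4 + F)/(-103 + J))
Y(-151, S) - 1*(-43076) = (4 - 3276)/(-103 - 151) - 1*(-43076) = -3272/(-254) + 43076 = -1/254*(-3272) + 43076 = 1636/127 + 43076 = 5472288/127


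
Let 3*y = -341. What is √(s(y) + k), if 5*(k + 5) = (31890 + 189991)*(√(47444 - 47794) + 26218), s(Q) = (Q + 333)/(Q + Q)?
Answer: √(3382193369161640 + 645013614025*I*√14)/1705 ≈ 34109.0 + 12.17*I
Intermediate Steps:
y = -341/3 (y = (⅓)*(-341) = -341/3 ≈ -113.67)
s(Q) = (333 + Q)/(2*Q) (s(Q) = (333 + Q)/((2*Q)) = (333 + Q)*(1/(2*Q)) = (333 + Q)/(2*Q))
k = 5817276033/5 + 221881*I*√14 (k = -5 + ((31890 + 189991)*(√(47444 - 47794) + 26218))/5 = -5 + (221881*(√(-350) + 26218))/5 = -5 + (221881*(5*I*√14 + 26218))/5 = -5 + (221881*(26218 + 5*I*√14))/5 = -5 + (5817276058 + 1109405*I*√14)/5 = -5 + (5817276058/5 + 221881*I*√14) = 5817276033/5 + 221881*I*√14 ≈ 1.1635e+9 + 8.302e+5*I)
√(s(y) + k) = √((333 - 341/3)/(2*(-341/3)) + (5817276033/5 + 221881*I*√14)) = √((½)*(-3/341)*(658/3) + (5817276033/5 + 221881*I*√14)) = √(-329/341 + (5817276033/5 + 221881*I*√14)) = √(1983691125608/1705 + 221881*I*√14)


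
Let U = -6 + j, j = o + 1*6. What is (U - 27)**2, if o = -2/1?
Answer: 841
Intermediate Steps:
o = -2 (o = -2*1 = -2)
j = 4 (j = -2 + 1*6 = -2 + 6 = 4)
U = -2 (U = -6 + 4 = -2)
(U - 27)**2 = (-2 - 27)**2 = (-29)**2 = 841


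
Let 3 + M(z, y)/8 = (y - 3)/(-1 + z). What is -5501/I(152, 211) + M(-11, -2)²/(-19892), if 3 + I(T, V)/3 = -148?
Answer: 81924308/6758307 ≈ 12.122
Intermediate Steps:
M(z, y) = -24 + 8*(-3 + y)/(-1 + z) (M(z, y) = -24 + 8*((y - 3)/(-1 + z)) = -24 + 8*((-3 + y)/(-1 + z)) = -24 + 8*(-3 + y)/(-1 + z))
I(T, V) = -453 (I(T, V) = -9 + 3*(-148) = -9 - 444 = -453)
-5501/I(152, 211) + M(-11, -2)²/(-19892) = -5501/(-453) + (8*(-2 - 3*(-11))/(-1 - 11))²/(-19892) = -5501*(-1/453) + (8*(-2 + 33)/(-12))²*(-1/19892) = 5501/453 + (8*(-1/12)*31)²*(-1/19892) = 5501/453 + (-62/3)²*(-1/19892) = 5501/453 + (3844/9)*(-1/19892) = 5501/453 - 961/44757 = 81924308/6758307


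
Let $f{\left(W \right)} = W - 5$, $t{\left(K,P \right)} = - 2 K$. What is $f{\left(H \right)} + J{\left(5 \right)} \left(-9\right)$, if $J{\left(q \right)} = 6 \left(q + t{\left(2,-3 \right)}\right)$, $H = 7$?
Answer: $-52$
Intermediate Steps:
$J{\left(q \right)} = -24 + 6 q$ ($J{\left(q \right)} = 6 \left(q - 4\right) = 6 \left(-4 + q\right) = -24 + 6 q$)
$f{\left(W \right)} = -5 + W$ ($f{\left(W \right)} = W - 5 = -5 + W$)
$f{\left(H \right)} + J{\left(5 \right)} \left(-9\right) = \left(-5 + 7\right) + \left(-24 + 6 \cdot 5\right) \left(-9\right) = 2 + \left(-24 + 30\right) \left(-9\right) = 2 + 6 \left(-9\right) = 2 - 54 = -52$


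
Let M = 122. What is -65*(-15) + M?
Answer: 1097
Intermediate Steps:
-65*(-15) + M = -65*(-15) + 122 = 975 + 122 = 1097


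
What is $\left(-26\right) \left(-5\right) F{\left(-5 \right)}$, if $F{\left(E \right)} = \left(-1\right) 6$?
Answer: $-780$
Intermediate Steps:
$F{\left(E \right)} = -6$
$\left(-26\right) \left(-5\right) F{\left(-5 \right)} = \left(-26\right) \left(-5\right) \left(-6\right) = 130 \left(-6\right) = -780$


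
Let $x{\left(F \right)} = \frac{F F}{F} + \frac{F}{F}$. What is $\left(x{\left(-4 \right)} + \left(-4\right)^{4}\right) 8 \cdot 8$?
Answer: $16192$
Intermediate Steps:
$x{\left(F \right)} = 1 + F$ ($x{\left(F \right)} = \frac{F^{2}}{F} + 1 = F + 1 = 1 + F$)
$\left(x{\left(-4 \right)} + \left(-4\right)^{4}\right) 8 \cdot 8 = \left(\left(1 - 4\right) + \left(-4\right)^{4}\right) 8 \cdot 8 = \left(-3 + 256\right) 8 \cdot 8 = 253 \cdot 8 \cdot 8 = 2024 \cdot 8 = 16192$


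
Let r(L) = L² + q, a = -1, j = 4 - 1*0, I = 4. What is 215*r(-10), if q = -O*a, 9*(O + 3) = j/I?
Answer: 187910/9 ≈ 20879.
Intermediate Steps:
j = 4 (j = 4 + 0 = 4)
O = -26/9 (O = -3 + (4/4)/9 = -3 + (4*(¼))/9 = -3 + (⅑)*1 = -3 + ⅑ = -26/9 ≈ -2.8889)
q = -26/9 (q = -(-26)*(-1)/9 = -1*26/9 = -26/9 ≈ -2.8889)
r(L) = -26/9 + L² (r(L) = L² - 26/9 = -26/9 + L²)
215*r(-10) = 215*(-26/9 + (-10)²) = 215*(-26/9 + 100) = 215*(874/9) = 187910/9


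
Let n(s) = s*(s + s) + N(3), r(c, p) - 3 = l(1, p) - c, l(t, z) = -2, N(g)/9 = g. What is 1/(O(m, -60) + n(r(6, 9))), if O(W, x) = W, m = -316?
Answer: -1/239 ≈ -0.0041841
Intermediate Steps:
N(g) = 9*g
r(c, p) = 1 - c (r(c, p) = 3 + (-2 - c) = 1 - c)
n(s) = 27 + 2*s² (n(s) = s*(s + s) + 9*3 = s*(2*s) + 27 = 2*s² + 27 = 27 + 2*s²)
1/(O(m, -60) + n(r(6, 9))) = 1/(-316 + (27 + 2*(1 - 1*6)²)) = 1/(-316 + (27 + 2*(1 - 6)²)) = 1/(-316 + (27 + 2*(-5)²)) = 1/(-316 + (27 + 2*25)) = 1/(-316 + (27 + 50)) = 1/(-316 + 77) = 1/(-239) = -1/239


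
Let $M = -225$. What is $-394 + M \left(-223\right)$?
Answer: $49781$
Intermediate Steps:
$-394 + M \left(-223\right) = -394 - -50175 = -394 + 50175 = 49781$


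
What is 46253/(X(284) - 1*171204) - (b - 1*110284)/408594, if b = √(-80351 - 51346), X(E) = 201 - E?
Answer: -4241387/34993420239 - I*√14633/136198 ≈ -0.00012121 - 0.00088817*I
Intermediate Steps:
b = 3*I*√14633 (b = √(-131697) = 3*I*√14633 ≈ 362.9*I)
46253/(X(284) - 1*171204) - (b - 1*110284)/408594 = 46253/((201 - 1*284) - 1*171204) - (3*I*√14633 - 1*110284)/408594 = 46253/((201 - 284) - 171204) - (3*I*√14633 - 110284)/408594 = 46253/(-83 - 171204) - (-110284 + 3*I*√14633)/408594 = 46253/(-171287) - (-55142/204297 + I*√14633/136198) = 46253*(-1/171287) + (55142/204297 - I*√14633/136198) = -46253/171287 + (55142/204297 - I*√14633/136198) = -4241387/34993420239 - I*√14633/136198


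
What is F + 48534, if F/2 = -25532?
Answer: -2530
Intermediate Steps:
F = -51064 (F = 2*(-25532) = -51064)
F + 48534 = -51064 + 48534 = -2530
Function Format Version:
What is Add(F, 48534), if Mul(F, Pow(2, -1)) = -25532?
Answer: -2530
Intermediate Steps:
F = -51064 (F = Mul(2, -25532) = -51064)
Add(F, 48534) = Add(-51064, 48534) = -2530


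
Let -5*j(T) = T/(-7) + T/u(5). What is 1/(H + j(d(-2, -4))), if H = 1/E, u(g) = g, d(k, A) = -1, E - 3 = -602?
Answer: 104825/1023 ≈ 102.47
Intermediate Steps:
E = -599 (E = 3 - 602 = -599)
H = -1/599 (H = 1/(-599) = -1/599 ≈ -0.0016694)
j(T) = -2*T/175 (j(T) = -(T/(-7) + T/5)/5 = -(T*(-⅐) + T*(⅕))/5 = -(-T/7 + T/5)/5 = -2*T/175)
1/(H + j(d(-2, -4))) = 1/(-1/599 - 2/175*(-1)) = 1/(-1/599 + 2/175) = 1/(1023/104825) = 104825/1023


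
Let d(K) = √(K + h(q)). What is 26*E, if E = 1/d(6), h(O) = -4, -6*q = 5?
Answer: 13*√2 ≈ 18.385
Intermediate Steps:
q = -⅚ (q = -⅙*5 = -⅚ ≈ -0.83333)
d(K) = √(-4 + K) (d(K) = √(K - 4) = √(-4 + K))
E = √2/2 (E = 1/(√(-4 + 6)) = 1/(√2) = √2/2 ≈ 0.70711)
26*E = 26*(√2/2) = 13*√2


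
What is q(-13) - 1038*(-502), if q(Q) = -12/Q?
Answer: 6774000/13 ≈ 5.2108e+5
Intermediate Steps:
q(-13) - 1038*(-502) = -12/(-13) - 1038*(-502) = -12*(-1/13) + 521076 = 12/13 + 521076 = 6774000/13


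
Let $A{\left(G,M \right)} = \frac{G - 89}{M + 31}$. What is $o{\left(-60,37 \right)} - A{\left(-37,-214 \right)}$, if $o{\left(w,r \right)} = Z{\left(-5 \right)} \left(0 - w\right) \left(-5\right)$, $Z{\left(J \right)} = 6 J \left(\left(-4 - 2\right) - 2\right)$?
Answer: $- \frac{4392042}{61} \approx -72001.0$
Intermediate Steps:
$A{\left(G,M \right)} = \frac{-89 + G}{31 + M}$
$Z{\left(J \right)} = - 48 J$ ($Z{\left(J \right)} = 6 J \left(-6 - 2\right) = 6 J \left(-8\right) = - 48 J$)
$o{\left(w,r \right)} = 1200 w$ ($o{\left(w,r \right)} = \left(-48\right) \left(-5\right) \left(0 - w\right) \left(-5\right) = 240 \left(- w\right) \left(-5\right) = - 240 w \left(-5\right) = 1200 w$)
$o{\left(-60,37 \right)} - A{\left(-37,-214 \right)} = 1200 \left(-60\right) - \frac{-89 - 37}{31 - 214} = -72000 - \frac{1}{-183} \left(-126\right) = -72000 - \left(- \frac{1}{183}\right) \left(-126\right) = -72000 - \frac{42}{61} = - \frac{4392042}{61}$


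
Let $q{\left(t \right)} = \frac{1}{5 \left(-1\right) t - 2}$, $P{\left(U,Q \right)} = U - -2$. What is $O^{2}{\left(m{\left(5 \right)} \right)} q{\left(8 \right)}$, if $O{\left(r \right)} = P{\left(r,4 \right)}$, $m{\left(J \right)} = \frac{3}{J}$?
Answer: $- \frac{169}{1050} \approx -0.16095$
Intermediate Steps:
$P{\left(U,Q \right)} = 2 + U$ ($P{\left(U,Q \right)} = U + 2 = 2 + U$)
$O{\left(r \right)} = 2 + r$
$q{\left(t \right)} = \frac{1}{-2 - 5 t}$ ($q{\left(t \right)} = \frac{1}{- 5 t - 2} = \frac{1}{-2 - 5 t}$)
$O^{2}{\left(m{\left(5 \right)} \right)} q{\left(8 \right)} = \left(2 + \frac{3}{5}\right)^{2} \left(- \frac{1}{2 + 5 \cdot 8}\right) = \left(2 + 3 \cdot \frac{1}{5}\right)^{2} \left(- \frac{1}{2 + 40}\right) = \left(2 + \frac{3}{5}\right)^{2} \left(- \frac{1}{42}\right) = \left(\frac{13}{5}\right)^{2} \left(\left(-1\right) \frac{1}{42}\right) = \frac{169}{25} \left(- \frac{1}{42}\right) = - \frac{169}{1050}$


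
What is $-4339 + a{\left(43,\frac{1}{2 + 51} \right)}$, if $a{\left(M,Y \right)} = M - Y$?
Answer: $- \frac{227689}{53} \approx -4296.0$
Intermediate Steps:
$-4339 + a{\left(43,\frac{1}{2 + 51} \right)} = -4339 + \left(43 - \frac{1}{2 + 51}\right) = -4339 + \left(43 - \frac{1}{53}\right) = -4339 + \frac{2278}{53} = - \frac{227689}{53}$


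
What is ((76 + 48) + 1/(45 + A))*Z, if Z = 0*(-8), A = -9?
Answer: 0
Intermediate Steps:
Z = 0
((76 + 48) + 1/(45 + A))*Z = ((76 + 48) + 1/(45 - 9))*0 = (124 + 1/36)*0 = (4465/36)*0 = 0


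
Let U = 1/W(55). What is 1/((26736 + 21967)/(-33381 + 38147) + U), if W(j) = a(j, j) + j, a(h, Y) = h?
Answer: 131065/1340524 ≈ 0.097771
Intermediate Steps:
W(j) = 2*j (W(j) = j + j = 2*j)
U = 1/110 (U = 1/(2*55) = 1/110 ≈ 0.0090909)
1/((26736 + 21967)/(-33381 + 38147) + U) = 1/((26736 + 21967)/(-33381 + 38147) + 1/110) = 1/(48703/4766 + 1/110) = 1/(1340524/131065) = 131065/1340524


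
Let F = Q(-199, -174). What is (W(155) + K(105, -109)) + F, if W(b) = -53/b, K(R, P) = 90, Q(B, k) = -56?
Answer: 5217/155 ≈ 33.658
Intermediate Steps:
F = -56
(W(155) + K(105, -109)) + F = (-53/155 + 90) - 56 = 13897/155 - 56 = 5217/155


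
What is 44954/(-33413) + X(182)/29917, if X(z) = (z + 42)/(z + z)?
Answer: -17483287330/12995017373 ≈ -1.3454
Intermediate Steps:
X(z) = (42 + z)/(2*z) (X(z) = (42 + z)/((2*z)) = (42 + z)*(1/(2*z)) = (42 + z)/(2*z))
44954/(-33413) + X(182)/29917 = 44954/(-33413) + ((1/2)*(42 + 182)/182)/29917 = 44954*(-1/33413) + ((1/2)*(1/182)*224)*(1/29917) = -44954/33413 + (8/13)*(1/29917) = -44954/33413 + 8/388921 = -17483287330/12995017373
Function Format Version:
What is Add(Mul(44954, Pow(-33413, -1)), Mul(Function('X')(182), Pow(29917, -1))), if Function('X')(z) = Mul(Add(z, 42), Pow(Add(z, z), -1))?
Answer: Rational(-17483287330, 12995017373) ≈ -1.3454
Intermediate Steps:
Function('X')(z) = Mul(Rational(1, 2), Pow(z, -1), Add(42, z)) (Function('X')(z) = Mul(Add(42, z), Pow(Mul(2, z), -1)) = Mul(Add(42, z), Mul(Rational(1, 2), Pow(z, -1))) = Mul(Rational(1, 2), Pow(z, -1), Add(42, z)))
Add(Mul(44954, Pow(-33413, -1)), Mul(Function('X')(182), Pow(29917, -1))) = Add(Mul(44954, Pow(-33413, -1)), Mul(Mul(Rational(1, 2), Pow(182, -1), Add(42, 182)), Pow(29917, -1))) = Add(Mul(44954, Rational(-1, 33413)), Mul(Mul(Rational(1, 2), Rational(1, 182), 224), Rational(1, 29917))) = Add(Rational(-44954, 33413), Mul(Rational(8, 13), Rational(1, 29917))) = Add(Rational(-44954, 33413), Rational(8, 388921)) = Rational(-17483287330, 12995017373)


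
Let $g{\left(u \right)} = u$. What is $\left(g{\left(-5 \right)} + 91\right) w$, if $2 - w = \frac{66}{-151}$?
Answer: $\frac{31648}{151} \approx 209.59$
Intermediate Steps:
$w = \frac{368}{151}$ ($w = 2 - \frac{66}{-151} = 2 - 66 \left(- \frac{1}{151}\right) = 2 - - \frac{66}{151} = 2 + \frac{66}{151} = \frac{368}{151} \approx 2.4371$)
$\left(g{\left(-5 \right)} + 91\right) w = \left(-5 + 91\right) \frac{368}{151} = 86 \cdot \frac{368}{151} = \frac{31648}{151}$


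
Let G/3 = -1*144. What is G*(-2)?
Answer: 864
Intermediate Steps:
G = -432 (G = 3*(-1*144) = 3*(-144) = -432)
G*(-2) = -432*(-2) = 864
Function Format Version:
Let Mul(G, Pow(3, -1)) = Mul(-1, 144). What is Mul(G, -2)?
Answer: 864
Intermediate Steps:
G = -432 (G = Mul(3, Mul(-1, 144)) = Mul(3, -144) = -432)
Mul(G, -2) = Mul(-432, -2) = 864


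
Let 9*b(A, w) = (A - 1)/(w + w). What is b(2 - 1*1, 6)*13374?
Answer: 0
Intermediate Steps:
b(A, w) = (-1 + A)/(18*w) (b(A, w) = ((A - 1)/(w + w))/9 = ((-1 + A)/((2*w)))/9 = ((-1 + A)*(1/(2*w)))/9 = ((-1 + A)/(2*w))/9 = (-1 + A)/(18*w))
b(2 - 1*1, 6)*13374 = ((1/18)*(-1 + (2 - 1*1))/6)*13374 = ((1/18)*(⅙)*(-1 + (2 - 1)))*13374 = ((1/18)*(⅙)*(-1 + 1))*13374 = ((1/18)*(⅙)*0)*13374 = 0*13374 = 0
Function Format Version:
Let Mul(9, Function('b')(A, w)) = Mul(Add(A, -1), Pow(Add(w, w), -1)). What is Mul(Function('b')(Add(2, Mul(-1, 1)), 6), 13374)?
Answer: 0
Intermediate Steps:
Function('b')(A, w) = Mul(Rational(1, 18), Pow(w, -1), Add(-1, A)) (Function('b')(A, w) = Mul(Rational(1, 9), Mul(Add(A, -1), Pow(Add(w, w), -1))) = Mul(Rational(1, 9), Mul(Add(-1, A), Pow(Mul(2, w), -1))) = Mul(Rational(1, 9), Mul(Add(-1, A), Mul(Rational(1, 2), Pow(w, -1)))) = Mul(Rational(1, 9), Mul(Rational(1, 2), Pow(w, -1), Add(-1, A))) = Mul(Rational(1, 18), Pow(w, -1), Add(-1, A)))
Mul(Function('b')(Add(2, Mul(-1, 1)), 6), 13374) = Mul(Mul(Rational(1, 18), Pow(6, -1), Add(-1, Add(2, Mul(-1, 1)))), 13374) = Mul(Mul(Rational(1, 18), Rational(1, 6), Add(-1, Add(2, -1))), 13374) = Mul(Mul(Rational(1, 18), Rational(1, 6), Add(-1, 1)), 13374) = Mul(Mul(Rational(1, 18), Rational(1, 6), 0), 13374) = Mul(0, 13374) = 0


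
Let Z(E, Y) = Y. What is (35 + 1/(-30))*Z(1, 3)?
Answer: 1049/10 ≈ 104.90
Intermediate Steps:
(35 + 1/(-30))*Z(1, 3) = (35 + 1/(-30))*3 = (35 - 1/30)*3 = (1049/30)*3 = 1049/10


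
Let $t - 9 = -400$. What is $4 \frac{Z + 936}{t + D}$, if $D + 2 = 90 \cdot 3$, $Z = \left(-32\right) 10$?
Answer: $- \frac{2464}{123} \approx -20.033$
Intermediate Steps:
$t = -391$ ($t = 9 - 400 = -391$)
$Z = -320$
$D = 268$ ($D = -2 + 90 \cdot 3 = -2 + 270 = 268$)
$4 \frac{Z + 936}{t + D} = 4 \frac{-320 + 936}{-391 + 268} = 4 \frac{616}{-123} = 4 \cdot 616 \left(- \frac{1}{123}\right) = 4 \left(- \frac{616}{123}\right) = - \frac{2464}{123}$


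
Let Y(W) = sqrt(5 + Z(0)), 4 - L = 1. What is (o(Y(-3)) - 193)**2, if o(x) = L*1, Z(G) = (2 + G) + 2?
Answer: 36100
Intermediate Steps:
L = 3 (L = 4 - 1*1 = 4 - 1 = 3)
Z(G) = 4 + G
Y(W) = 3 (Y(W) = sqrt(5 + (4 + 0)) = sqrt(5 + 4) = sqrt(9) = 3)
o(x) = 3 (o(x) = 3*1 = 3)
(o(Y(-3)) - 193)**2 = (3 - 193)**2 = (-190)**2 = 36100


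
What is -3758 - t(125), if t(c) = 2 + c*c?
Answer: -19385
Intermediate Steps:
t(c) = 2 + c²
-3758 - t(125) = -3758 - (2 + 125²) = -3758 - (2 + 15625) = -3758 - 1*15627 = -3758 - 15627 = -19385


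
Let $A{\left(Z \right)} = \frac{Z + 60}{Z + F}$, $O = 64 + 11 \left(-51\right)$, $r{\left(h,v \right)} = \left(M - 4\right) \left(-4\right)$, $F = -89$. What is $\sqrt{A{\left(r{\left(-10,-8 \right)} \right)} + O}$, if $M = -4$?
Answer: $\frac{i \sqrt{1619997}}{57} \approx 22.33 i$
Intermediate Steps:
$r{\left(h,v \right)} = 32$ ($r{\left(h,v \right)} = \left(-4 - 4\right) \left(-4\right) = \left(-8\right) \left(-4\right) = 32$)
$O = -497$ ($O = 64 - 561 = -497$)
$A{\left(Z \right)} = \frac{60 + Z}{-89 + Z}$ ($A{\left(Z \right)} = \frac{Z + 60}{Z - 89} = \frac{60 + Z}{-89 + Z}$)
$\sqrt{A{\left(r{\left(-10,-8 \right)} \right)} + O} = \sqrt{\frac{60 + 32}{-89 + 32} - 497} = \sqrt{\frac{1}{-57} \cdot 92 - 497} = \sqrt{\left(- \frac{1}{57}\right) 92 - 497} = \sqrt{- \frac{92}{57} - 497} = \sqrt{- \frac{28421}{57}} = \frac{i \sqrt{1619997}}{57}$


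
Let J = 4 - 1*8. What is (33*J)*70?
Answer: -9240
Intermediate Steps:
J = -4 (J = 4 - 8 = -4)
(33*J)*70 = (33*(-4))*70 = -132*70 = -9240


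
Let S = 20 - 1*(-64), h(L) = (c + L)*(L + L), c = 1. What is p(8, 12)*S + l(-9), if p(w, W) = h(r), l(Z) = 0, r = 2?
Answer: 1008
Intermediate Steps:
h(L) = 2*L*(1 + L) (h(L) = (1 + L)*(L + L) = (1 + L)*(2*L) = 2*L*(1 + L))
p(w, W) = 12 (p(w, W) = 2*2*(1 + 2) = 2*2*3 = 12)
S = 84 (S = 20 + 64 = 84)
p(8, 12)*S + l(-9) = 12*84 + 0 = 1008 + 0 = 1008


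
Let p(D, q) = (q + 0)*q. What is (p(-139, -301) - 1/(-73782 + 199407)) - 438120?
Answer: -43657074376/125625 ≈ -3.4752e+5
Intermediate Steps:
p(D, q) = q² (p(D, q) = q*q = q²)
(p(-139, -301) - 1/(-73782 + 199407)) - 438120 = ((-301)² - 1/(-73782 + 199407)) - 438120 = (90601 - 1/125625) - 438120 = 11381750624/125625 - 438120 = -43657074376/125625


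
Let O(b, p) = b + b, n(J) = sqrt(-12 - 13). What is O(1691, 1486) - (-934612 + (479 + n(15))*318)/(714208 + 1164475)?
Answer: 6354488196/1878683 - 1590*I/1878683 ≈ 3382.4 - 0.00084634*I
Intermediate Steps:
n(J) = 5*I (n(J) = sqrt(-25) = 5*I)
O(b, p) = 2*b
O(1691, 1486) - (-934612 + (479 + n(15))*318)/(714208 + 1164475) = 2*1691 - (-934612 + (479 + 5*I)*318)/(714208 + 1164475) = 3382 - (-934612 + (152322 + 1590*I))/1878683 = 3382 - (-782290 + 1590*I)/1878683 = 3382 - (-782290/1878683 + 1590*I/1878683) = 3382 + (782290/1878683 - 1590*I/1878683) = 6354488196/1878683 - 1590*I/1878683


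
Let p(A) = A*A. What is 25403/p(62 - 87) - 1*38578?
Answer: -24085847/625 ≈ -38537.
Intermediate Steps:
p(A) = A**2
25403/p(62 - 87) - 1*38578 = 25403/((62 - 87)**2) - 1*38578 = 25403/((-25)**2) - 38578 = 25403/625 - 38578 = -24085847/625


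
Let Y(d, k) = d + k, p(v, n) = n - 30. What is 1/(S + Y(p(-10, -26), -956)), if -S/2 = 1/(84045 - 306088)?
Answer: -222043/224707514 ≈ -0.00098814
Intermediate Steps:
p(v, n) = -30 + n
S = 2/222043 (S = -2/(84045 - 306088) = -2/(-222043) = -2*(-1/222043) = 2/222043 ≈ 9.0073e-6)
1/(S + Y(p(-10, -26), -956)) = 1/(2/222043 + ((-30 - 26) - 956)) = 1/(2/222043 + (-56 - 956)) = 1/(2/222043 - 1012) = 1/(-224707514/222043) = -222043/224707514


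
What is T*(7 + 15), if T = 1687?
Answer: 37114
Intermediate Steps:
T*(7 + 15) = 1687*(7 + 15) = 1687*22 = 37114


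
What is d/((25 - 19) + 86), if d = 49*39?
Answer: 1911/92 ≈ 20.772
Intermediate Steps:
d = 1911
d/((25 - 19) + 86) = 1911/((25 - 19) + 86) = 1911/(6 + 86) = 1911/92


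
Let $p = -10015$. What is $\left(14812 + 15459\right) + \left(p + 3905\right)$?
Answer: $24161$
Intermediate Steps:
$\left(14812 + 15459\right) + \left(p + 3905\right) = \left(14812 + 15459\right) + \left(-10015 + 3905\right) = 30271 - 6110 = 24161$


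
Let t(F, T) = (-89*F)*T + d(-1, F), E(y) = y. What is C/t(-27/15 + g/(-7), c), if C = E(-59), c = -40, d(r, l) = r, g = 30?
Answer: 413/151663 ≈ 0.0027231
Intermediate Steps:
t(F, T) = -1 - 89*F*T (t(F, T) = (-89*F)*T - 1 = -89*F*T - 1 = -1 - 89*F*T)
C = -59
C/t(-27/15 + g/(-7), c) = -59/(-1 - 89*(-27/15 + 30/(-7))*(-40)) = -59/(-1 - 89*(-27*1/15 + 30*(-1/7))*(-40)) = -59/(-1 - 89*(-9/5 - 30/7)*(-40)) = -59/(-1 - 89*(-213/35)*(-40)) = -59/(-1 - 151656/7) = -59/(-151663/7) = -59*(-7/151663) = 413/151663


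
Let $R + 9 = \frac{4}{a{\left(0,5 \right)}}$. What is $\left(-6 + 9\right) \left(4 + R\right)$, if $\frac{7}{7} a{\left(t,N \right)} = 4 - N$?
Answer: $-27$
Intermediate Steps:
$a{\left(t,N \right)} = 4 - N$
$R = -13$ ($R = -9 + \frac{4}{4 - 5} = -9 + \frac{4}{-1} = -9 + 4 \left(-1\right) = -9 - 4 = -13$)
$\left(-6 + 9\right) \left(4 + R\right) = \left(-6 + 9\right) \left(4 - 13\right) = 3 \left(-9\right) = -27$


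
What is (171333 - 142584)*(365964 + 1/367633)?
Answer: 552557600275791/52519 ≈ 1.0521e+10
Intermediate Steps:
(171333 - 142584)*(365964 + 1/367633) = 28749*(365964 + 1/367633) = 28749*(134540443213/367633) = 552557600275791/52519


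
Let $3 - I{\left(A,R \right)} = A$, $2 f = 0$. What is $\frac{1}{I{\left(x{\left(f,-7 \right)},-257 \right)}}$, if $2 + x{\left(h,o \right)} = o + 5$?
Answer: $\frac{1}{7} \approx 0.14286$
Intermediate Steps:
$f = 0$ ($f = \frac{1}{2} \cdot 0 = 0$)
$x{\left(h,o \right)} = 3 + o$ ($x{\left(h,o \right)} = -2 + \left(o + 5\right) = -2 + \left(5 + o\right) = 3 + o$)
$I{\left(A,R \right)} = 3 - A$
$\frac{1}{I{\left(x{\left(f,-7 \right)},-257 \right)}} = \frac{1}{3 - \left(3 - 7\right)} = \frac{1}{3 - -4} = \frac{1}{3 + 4} = \frac{1}{7}$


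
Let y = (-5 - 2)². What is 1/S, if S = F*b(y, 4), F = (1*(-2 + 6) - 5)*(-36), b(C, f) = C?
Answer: 1/1764 ≈ 0.00056689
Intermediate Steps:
y = 49 (y = (-7)² = 49)
F = 36 (F = (1*4 - 5)*(-36) = (4 - 5)*(-36) = -1*(-36) = 36)
S = 1764 (S = 36*49 = 1764)
1/S = 1/1764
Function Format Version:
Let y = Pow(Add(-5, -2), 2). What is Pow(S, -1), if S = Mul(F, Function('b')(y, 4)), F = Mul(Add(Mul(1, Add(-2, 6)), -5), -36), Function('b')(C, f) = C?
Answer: Rational(1, 1764) ≈ 0.00056689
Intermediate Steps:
y = 49 (y = Pow(-7, 2) = 49)
F = 36 (F = Mul(Add(Mul(1, 4), -5), -36) = Mul(Add(4, -5), -36) = Mul(-1, -36) = 36)
S = 1764 (S = Mul(36, 49) = 1764)
Pow(S, -1) = Pow(1764, -1) = Rational(1, 1764)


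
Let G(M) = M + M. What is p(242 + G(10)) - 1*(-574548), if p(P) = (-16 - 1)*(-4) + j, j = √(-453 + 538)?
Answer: 574616 + √85 ≈ 5.7463e+5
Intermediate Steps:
G(M) = 2*M
j = √85 ≈ 9.2195
p(P) = 68 + √85 (p(P) = (-16 - 1)*(-4) + √85 = -17*(-4) + √85 = 68 + √85)
p(242 + G(10)) - 1*(-574548) = (68 + √85) - 1*(-574548) = (68 + √85) + 574548 = 574616 + √85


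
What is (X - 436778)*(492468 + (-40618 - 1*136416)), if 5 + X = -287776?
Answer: -228550543606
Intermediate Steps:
X = -287781 (X = -5 - 287776 = -287781)
(X - 436778)*(492468 + (-40618 - 1*136416)) = (-287781 - 436778)*(492468 + (-40618 - 1*136416)) = -724559*(492468 + (-40618 - 136416)) = -724559*(492468 - 177034) = -724559*315434 = -228550543606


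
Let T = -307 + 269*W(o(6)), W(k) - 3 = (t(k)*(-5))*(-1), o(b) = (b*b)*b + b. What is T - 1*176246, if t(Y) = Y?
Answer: 122844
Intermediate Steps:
o(b) = b + b³ (o(b) = b²*b + b = b³ + b = b + b³)
W(k) = 3 + 5*k (W(k) = 3 + (k*(-5))*(-1) = 3 - 5*k*(-1) = 3 + 5*k)
T = 299090 (T = -307 + 269*(3 + 5*(6 + 6³)) = -307 + 269*(3 + 5*(6 + 216)) = -307 + 269*(3 + 5*222) = -307 + 269*(3 + 1110) = -307 + 269*1113 = -307 + 299397 = 299090)
T - 1*176246 = 299090 - 1*176246 = 299090 - 176246 = 122844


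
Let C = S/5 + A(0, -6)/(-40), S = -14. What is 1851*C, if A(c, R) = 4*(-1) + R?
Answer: -94401/20 ≈ -4720.0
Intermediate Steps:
A(c, R) = -4 + R
C = -51/20 (C = -14/5 + (-4 - 6)/(-40) = -14*⅕ - 10*(-1/40) = -14/5 + ¼ = -51/20 ≈ -2.5500)
1851*C = 1851*(-51/20) = -94401/20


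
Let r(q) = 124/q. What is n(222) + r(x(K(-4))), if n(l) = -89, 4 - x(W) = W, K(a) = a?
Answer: -147/2 ≈ -73.500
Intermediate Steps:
x(W) = 4 - W
n(222) + r(x(K(-4))) = -89 + 124/(4 - 1*(-4)) = -89 + 124/(4 + 4) = -89 + 124/8 = -89 + 124*(1/8) = -89 + 31/2 = -147/2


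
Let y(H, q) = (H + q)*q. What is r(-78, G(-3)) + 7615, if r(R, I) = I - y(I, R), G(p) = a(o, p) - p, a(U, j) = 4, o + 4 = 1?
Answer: 2084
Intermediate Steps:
o = -3 (o = -4 + 1 = -3)
G(p) = 4 - p
y(H, q) = q*(H + q)
r(R, I) = I - R*(I + R)
r(-78, G(-3)) + 7615 = ((4 - 1*(-3)) - 1*(-78)*((4 - 1*(-3)) - 78)) + 7615 = ((4 + 3) - 1*(-78)*((4 + 3) - 78)) + 7615 = (7 - 1*(-78)*(7 - 78)) + 7615 = (7 - 1*(-78)*(-71)) + 7615 = (7 - 5538) + 7615 = -5531 + 7615 = 2084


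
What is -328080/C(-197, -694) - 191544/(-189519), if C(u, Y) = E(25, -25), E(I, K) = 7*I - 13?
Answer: -3452575744/1705671 ≈ -2024.2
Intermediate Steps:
E(I, K) = -13 + 7*I
C(u, Y) = 162 (C(u, Y) = -13 + 7*25 = -13 + 175 = 162)
-328080/C(-197, -694) - 191544/(-189519) = -328080/162 - 191544/(-189519) = -328080*1/162 - 191544*(-1/189519) = -54680/27 + 63848/63173 = -3452575744/1705671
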